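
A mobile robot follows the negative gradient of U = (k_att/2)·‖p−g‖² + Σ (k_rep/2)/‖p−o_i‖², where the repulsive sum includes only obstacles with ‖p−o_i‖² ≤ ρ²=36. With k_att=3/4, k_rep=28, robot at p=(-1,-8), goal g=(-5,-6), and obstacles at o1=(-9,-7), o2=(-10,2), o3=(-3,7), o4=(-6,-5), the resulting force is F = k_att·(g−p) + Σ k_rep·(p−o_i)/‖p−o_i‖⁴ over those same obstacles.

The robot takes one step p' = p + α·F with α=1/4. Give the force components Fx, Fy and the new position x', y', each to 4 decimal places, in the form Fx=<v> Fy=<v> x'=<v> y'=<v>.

Fx=-2.8789 Fy=1.4273 x'=-1.7197 y'=-7.6432

F_att = 3/4·(g−p) = 3/4·(-4,2) = (-3.0000,1.5000)
o1: d²=65 > ρ²=36 → inactive
o2: d²=181 > ρ²=36 → inactive
o3: d²=229 > ρ²=36 → inactive
o4: d²=34 ≤ ρ²=36; F_rep = 28·(5,-3)/34² = (0.1211,-0.0727)
F = F_att + ΣF_rep = (-2.8789,1.4273)
p' = p + 1/4·F = (-1.7197,-7.6432)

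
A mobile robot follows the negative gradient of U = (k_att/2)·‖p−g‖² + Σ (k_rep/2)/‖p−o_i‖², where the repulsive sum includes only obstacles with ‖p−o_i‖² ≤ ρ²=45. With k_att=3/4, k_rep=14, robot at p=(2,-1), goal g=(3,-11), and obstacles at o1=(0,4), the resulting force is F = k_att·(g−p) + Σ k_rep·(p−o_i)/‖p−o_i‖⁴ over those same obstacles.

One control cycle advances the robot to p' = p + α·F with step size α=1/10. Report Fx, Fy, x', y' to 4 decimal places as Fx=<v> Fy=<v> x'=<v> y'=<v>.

F_att = 3/4·(g−p) = 3/4·(1,-10) = (0.7500,-7.5000)
o1: d²=29 ≤ ρ²=45; F_rep = 14·(2,-5)/29² = (0.0333,-0.0832)
F = F_att + ΣF_rep = (0.7833,-7.5832)
p' = p + 1/10·F = (2.0783,-1.7583)

Fx=0.7833 Fy=-7.5832 x'=2.0783 y'=-1.7583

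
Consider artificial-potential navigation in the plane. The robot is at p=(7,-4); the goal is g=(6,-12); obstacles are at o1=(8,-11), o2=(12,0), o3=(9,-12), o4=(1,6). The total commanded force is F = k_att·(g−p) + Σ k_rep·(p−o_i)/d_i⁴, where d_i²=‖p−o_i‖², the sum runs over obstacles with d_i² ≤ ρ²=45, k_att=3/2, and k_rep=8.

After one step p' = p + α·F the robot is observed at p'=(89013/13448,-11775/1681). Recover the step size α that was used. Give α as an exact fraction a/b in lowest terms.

α = 1/4

F_att = 3/2·(g−p) = 3/2·(-1,-8) = (-1.5000,-12.0000)
o1: d²=50 > ρ²=45 → inactive
o2: d²=41 ≤ ρ²=45; F_rep = 8·(-5,-4)/41² = (-0.0238,-0.0190)
o3: d²=68 > ρ²=45 → inactive
o4: d²=136 > ρ²=45 → inactive
F = F_att + ΣF_rep = (-1.5238,-12.0190)
Δp = p'−p = (-0.3809,-3.0048); α = Δx/Fx = (-5123/13448) / (-5123/3362) = 1/4
check: Δy/Fy = (-5051/1681) / (-20204/1681) = 1/4 ✓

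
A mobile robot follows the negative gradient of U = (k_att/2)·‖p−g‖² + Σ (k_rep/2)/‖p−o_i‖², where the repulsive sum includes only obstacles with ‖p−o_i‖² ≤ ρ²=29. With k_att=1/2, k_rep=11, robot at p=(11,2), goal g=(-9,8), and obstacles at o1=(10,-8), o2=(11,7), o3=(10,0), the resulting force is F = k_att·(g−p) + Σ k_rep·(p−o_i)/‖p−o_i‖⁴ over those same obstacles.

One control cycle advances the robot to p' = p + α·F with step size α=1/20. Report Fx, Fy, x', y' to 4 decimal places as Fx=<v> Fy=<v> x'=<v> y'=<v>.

Fx=-9.5600 Fy=3.7920 x'=10.5220 y'=2.1896

F_att = 1/2·(g−p) = 1/2·(-20,6) = (-10.0000,3.0000)
o1: d²=101 > ρ²=29 → inactive
o2: d²=25 ≤ ρ²=29; F_rep = 11·(0,-5)/25² = (0.0000,-0.0880)
o3: d²=5 ≤ ρ²=29; F_rep = 11·(1,2)/5² = (0.4400,0.8800)
F = F_att + ΣF_rep = (-9.5600,3.7920)
p' = p + 1/20·F = (10.5220,2.1896)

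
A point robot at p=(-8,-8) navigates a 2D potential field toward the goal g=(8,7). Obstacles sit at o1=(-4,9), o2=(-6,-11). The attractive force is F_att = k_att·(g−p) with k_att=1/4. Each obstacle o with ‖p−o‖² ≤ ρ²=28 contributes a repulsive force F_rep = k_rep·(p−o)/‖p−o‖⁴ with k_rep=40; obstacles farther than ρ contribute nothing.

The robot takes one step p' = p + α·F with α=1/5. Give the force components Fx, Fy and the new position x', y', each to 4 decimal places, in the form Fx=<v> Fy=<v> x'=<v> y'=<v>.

F_att = 1/4·(g−p) = 1/4·(16,15) = (4.0000,3.7500)
o1: d²=305 > ρ²=28 → inactive
o2: d²=13 ≤ ρ²=28; F_rep = 40·(-2,3)/13² = (-0.4734,0.7101)
F = F_att + ΣF_rep = (3.5266,4.4601)
p' = p + 1/5·F = (-7.2947,-7.1080)

Fx=3.5266 Fy=4.4601 x'=-7.2947 y'=-7.1080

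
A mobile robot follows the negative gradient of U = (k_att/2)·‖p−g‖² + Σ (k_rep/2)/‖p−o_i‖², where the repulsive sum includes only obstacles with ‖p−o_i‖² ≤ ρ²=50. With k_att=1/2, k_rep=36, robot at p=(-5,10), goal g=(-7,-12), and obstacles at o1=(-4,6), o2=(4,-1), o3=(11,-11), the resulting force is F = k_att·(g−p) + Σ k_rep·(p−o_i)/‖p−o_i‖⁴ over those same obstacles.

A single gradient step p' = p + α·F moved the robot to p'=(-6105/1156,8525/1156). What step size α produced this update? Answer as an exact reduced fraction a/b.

α = 1/4

F_att = 1/2·(g−p) = 1/2·(-2,-22) = (-1.0000,-11.0000)
o1: d²=17 ≤ ρ²=50; F_rep = 36·(-1,4)/17² = (-0.1246,0.4983)
o2: d²=202 > ρ²=50 → inactive
o3: d²=697 > ρ²=50 → inactive
F = F_att + ΣF_rep = (-1.1246,-10.5017)
Δp = p'−p = (-0.2811,-2.6254); α = Δx/Fx = (-325/1156) / (-325/289) = 1/4
check: Δy/Fy = (-3035/1156) / (-3035/289) = 1/4 ✓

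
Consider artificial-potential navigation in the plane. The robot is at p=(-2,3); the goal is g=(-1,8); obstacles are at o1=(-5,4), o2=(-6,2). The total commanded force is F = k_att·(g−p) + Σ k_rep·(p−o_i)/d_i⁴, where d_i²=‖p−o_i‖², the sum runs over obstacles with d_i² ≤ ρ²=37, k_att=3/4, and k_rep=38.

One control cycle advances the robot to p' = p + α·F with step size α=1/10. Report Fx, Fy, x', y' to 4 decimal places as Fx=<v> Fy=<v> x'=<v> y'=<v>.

Fx=2.4160 Fy=3.5015 x'=-1.7584 y'=3.3501

F_att = 3/4·(g−p) = 3/4·(1,5) = (0.7500,3.7500)
o1: d²=10 ≤ ρ²=37; F_rep = 38·(3,-1)/10² = (1.1400,-0.3800)
o2: d²=17 ≤ ρ²=37; F_rep = 38·(4,1)/17² = (0.5260,0.1315)
F = F_att + ΣF_rep = (2.4160,3.5015)
p' = p + 1/10·F = (-1.7584,3.3501)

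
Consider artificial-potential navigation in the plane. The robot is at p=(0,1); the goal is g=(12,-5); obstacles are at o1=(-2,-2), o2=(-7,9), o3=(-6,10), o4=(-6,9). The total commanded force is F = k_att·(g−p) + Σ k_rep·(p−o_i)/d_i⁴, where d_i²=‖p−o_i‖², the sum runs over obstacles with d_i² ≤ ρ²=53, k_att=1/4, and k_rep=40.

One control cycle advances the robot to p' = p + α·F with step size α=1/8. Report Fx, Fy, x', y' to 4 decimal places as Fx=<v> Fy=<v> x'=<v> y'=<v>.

Fx=3.4734 Fy=-0.7899 x'=0.4342 y'=0.9013

F_att = 1/4·(g−p) = 1/4·(12,-6) = (3.0000,-1.5000)
o1: d²=13 ≤ ρ²=53; F_rep = 40·(2,3)/13² = (0.4734,0.7101)
o2: d²=113 > ρ²=53 → inactive
o3: d²=117 > ρ²=53 → inactive
o4: d²=100 > ρ²=53 → inactive
F = F_att + ΣF_rep = (3.4734,-0.7899)
p' = p + 1/8·F = (0.4342,0.9013)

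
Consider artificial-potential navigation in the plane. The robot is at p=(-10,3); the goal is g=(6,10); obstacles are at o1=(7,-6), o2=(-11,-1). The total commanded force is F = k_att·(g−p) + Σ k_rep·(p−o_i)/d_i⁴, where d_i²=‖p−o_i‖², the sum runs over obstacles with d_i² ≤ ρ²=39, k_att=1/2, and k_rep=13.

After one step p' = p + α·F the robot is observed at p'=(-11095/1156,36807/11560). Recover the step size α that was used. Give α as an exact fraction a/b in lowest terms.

F_att = 1/2·(g−p) = 1/2·(16,7) = (8.0000,3.5000)
o1: d²=370 > ρ²=39 → inactive
o2: d²=17 ≤ ρ²=39; F_rep = 13·(1,4)/17² = (0.0450,0.1799)
F = F_att + ΣF_rep = (8.0450,3.6799)
Δp = p'−p = (0.4022,0.1840); α = Δx/Fx = (465/1156) / (2325/289) = 1/20
check: Δy/Fy = (2127/11560) / (2127/578) = 1/20 ✓

α = 1/20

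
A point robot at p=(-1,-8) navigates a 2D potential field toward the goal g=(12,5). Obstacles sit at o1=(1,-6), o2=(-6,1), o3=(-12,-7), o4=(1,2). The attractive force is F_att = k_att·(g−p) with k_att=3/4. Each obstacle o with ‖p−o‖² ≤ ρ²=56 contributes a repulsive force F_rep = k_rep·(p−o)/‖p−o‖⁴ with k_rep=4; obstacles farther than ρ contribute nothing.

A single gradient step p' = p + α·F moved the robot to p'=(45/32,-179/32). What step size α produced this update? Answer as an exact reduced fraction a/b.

α = 1/4

F_att = 3/4·(g−p) = 3/4·(13,13) = (9.7500,9.7500)
o1: d²=8 ≤ ρ²=56; F_rep = 4·(-2,-2)/8² = (-0.1250,-0.1250)
o2: d²=106 > ρ²=56 → inactive
o3: d²=122 > ρ²=56 → inactive
o4: d²=104 > ρ²=56 → inactive
F = F_att + ΣF_rep = (9.6250,9.6250)
Δp = p'−p = (2.4062,2.4062); α = Δx/Fx = (77/32) / (77/8) = 1/4
check: Δy/Fy = (77/32) / (77/8) = 1/4 ✓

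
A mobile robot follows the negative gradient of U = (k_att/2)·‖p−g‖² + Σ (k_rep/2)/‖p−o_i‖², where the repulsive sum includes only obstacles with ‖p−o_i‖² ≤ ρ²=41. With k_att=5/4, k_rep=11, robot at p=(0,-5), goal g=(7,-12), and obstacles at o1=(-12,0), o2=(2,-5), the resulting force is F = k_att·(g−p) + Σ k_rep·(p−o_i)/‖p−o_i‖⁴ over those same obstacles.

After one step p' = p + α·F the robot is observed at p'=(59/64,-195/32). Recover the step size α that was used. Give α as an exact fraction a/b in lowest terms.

F_att = 5/4·(g−p) = 5/4·(7,-7) = (8.7500,-8.7500)
o1: d²=169 > ρ²=41 → inactive
o2: d²=4 ≤ ρ²=41; F_rep = 11·(-2,0)/4² = (-1.3750,0.0000)
F = F_att + ΣF_rep = (7.3750,-8.7500)
Δp = p'−p = (0.9219,-1.0938); α = Δx/Fx = (59/64) / (59/8) = 1/8
check: Δy/Fy = (-35/32) / (-35/4) = 1/8 ✓

α = 1/8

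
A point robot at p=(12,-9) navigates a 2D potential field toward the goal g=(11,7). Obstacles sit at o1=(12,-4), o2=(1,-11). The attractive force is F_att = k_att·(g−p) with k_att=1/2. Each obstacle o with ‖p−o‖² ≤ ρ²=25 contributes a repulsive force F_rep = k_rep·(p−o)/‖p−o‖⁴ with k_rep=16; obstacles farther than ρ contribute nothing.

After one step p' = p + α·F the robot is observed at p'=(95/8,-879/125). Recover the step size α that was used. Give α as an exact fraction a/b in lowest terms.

α = 1/4

F_att = 1/2·(g−p) = 1/2·(-1,16) = (-0.5000,8.0000)
o1: d²=25 ≤ ρ²=25; F_rep = 16·(0,-5)/25² = (0.0000,-0.1280)
o2: d²=125 > ρ²=25 → inactive
F = F_att + ΣF_rep = (-0.5000,7.8720)
Δp = p'−p = (-0.1250,1.9680); α = Δx/Fx = (-1/8) / (-1/2) = 1/4
check: Δy/Fy = (246/125) / (984/125) = 1/4 ✓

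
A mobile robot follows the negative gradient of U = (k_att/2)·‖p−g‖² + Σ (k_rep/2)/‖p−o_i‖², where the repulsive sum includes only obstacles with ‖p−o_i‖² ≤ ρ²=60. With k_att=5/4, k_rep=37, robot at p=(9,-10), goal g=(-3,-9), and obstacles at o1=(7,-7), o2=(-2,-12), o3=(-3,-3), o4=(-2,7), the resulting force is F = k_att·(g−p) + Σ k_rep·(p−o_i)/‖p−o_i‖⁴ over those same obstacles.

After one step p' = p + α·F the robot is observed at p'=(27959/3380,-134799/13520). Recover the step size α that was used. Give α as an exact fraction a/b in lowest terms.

F_att = 5/4·(g−p) = 5/4·(-12,1) = (-15.0000,1.2500)
o1: d²=13 ≤ ρ²=60; F_rep = 37·(2,-3)/13² = (0.4379,-0.6568)
o2: d²=125 > ρ²=60 → inactive
o3: d²=193 > ρ²=60 → inactive
o4: d²=410 > ρ²=60 → inactive
F = F_att + ΣF_rep = (-14.5621,0.5932)
Δp = p'−p = (-0.7281,0.0297); α = Δx/Fx = (-2461/3380) / (-2461/169) = 1/20
check: Δy/Fy = (401/13520) / (401/676) = 1/20 ✓

α = 1/20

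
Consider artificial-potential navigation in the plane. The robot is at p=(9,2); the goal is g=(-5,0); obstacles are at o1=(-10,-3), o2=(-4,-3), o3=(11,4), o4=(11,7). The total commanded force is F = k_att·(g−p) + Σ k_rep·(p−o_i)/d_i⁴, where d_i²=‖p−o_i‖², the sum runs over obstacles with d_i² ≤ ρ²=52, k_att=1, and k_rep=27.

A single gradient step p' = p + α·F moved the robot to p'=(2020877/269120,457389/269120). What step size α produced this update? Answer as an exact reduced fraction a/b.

F_att = 1·(g−p) = 1·(-14,-2) = (-14.0000,-2.0000)
o1: d²=386 > ρ²=52 → inactive
o2: d²=194 > ρ²=52 → inactive
o3: d²=8 ≤ ρ²=52; F_rep = 27·(-2,-2)/8² = (-0.8438,-0.8438)
o4: d²=29 ≤ ρ²=52; F_rep = 27·(-2,-5)/29² = (-0.0642,-0.1605)
F = F_att + ΣF_rep = (-14.9080,-3.0043)
Δp = p'−p = (-1.4908,-0.3004); α = Δx/Fx = (-401203/269120) / (-401203/26912) = 1/10
check: Δy/Fy = (-80851/269120) / (-80851/26912) = 1/10 ✓

α = 1/10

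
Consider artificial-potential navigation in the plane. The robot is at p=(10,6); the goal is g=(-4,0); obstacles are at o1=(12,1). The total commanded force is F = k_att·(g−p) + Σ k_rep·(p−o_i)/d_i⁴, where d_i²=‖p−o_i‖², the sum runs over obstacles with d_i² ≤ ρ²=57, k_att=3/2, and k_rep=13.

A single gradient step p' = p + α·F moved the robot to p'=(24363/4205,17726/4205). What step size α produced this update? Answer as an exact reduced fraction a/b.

α = 1/5

F_att = 3/2·(g−p) = 3/2·(-14,-6) = (-21.0000,-9.0000)
o1: d²=29 ≤ ρ²=57; F_rep = 13·(-2,5)/29² = (-0.0309,0.0773)
F = F_att + ΣF_rep = (-21.0309,-8.9227)
Δp = p'−p = (-4.2062,-1.7845); α = Δx/Fx = (-17687/4205) / (-17687/841) = 1/5
check: Δy/Fy = (-7504/4205) / (-7504/841) = 1/5 ✓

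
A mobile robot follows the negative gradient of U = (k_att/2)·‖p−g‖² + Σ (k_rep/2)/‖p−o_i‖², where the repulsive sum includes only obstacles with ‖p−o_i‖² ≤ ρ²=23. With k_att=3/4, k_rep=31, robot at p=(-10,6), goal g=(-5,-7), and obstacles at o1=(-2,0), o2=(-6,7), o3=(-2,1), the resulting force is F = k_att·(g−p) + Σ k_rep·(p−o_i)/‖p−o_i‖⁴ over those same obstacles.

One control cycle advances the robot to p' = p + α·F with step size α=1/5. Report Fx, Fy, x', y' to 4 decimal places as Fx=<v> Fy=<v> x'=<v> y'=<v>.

Fx=3.3209 Fy=-9.8573 x'=-9.3358 y'=4.0285

F_att = 3/4·(g−p) = 3/4·(5,-13) = (3.7500,-9.7500)
o1: d²=100 > ρ²=23 → inactive
o2: d²=17 ≤ ρ²=23; F_rep = 31·(-4,-1)/17² = (-0.4291,-0.1073)
o3: d²=89 > ρ²=23 → inactive
F = F_att + ΣF_rep = (3.3209,-9.8573)
p' = p + 1/5·F = (-9.3358,4.0285)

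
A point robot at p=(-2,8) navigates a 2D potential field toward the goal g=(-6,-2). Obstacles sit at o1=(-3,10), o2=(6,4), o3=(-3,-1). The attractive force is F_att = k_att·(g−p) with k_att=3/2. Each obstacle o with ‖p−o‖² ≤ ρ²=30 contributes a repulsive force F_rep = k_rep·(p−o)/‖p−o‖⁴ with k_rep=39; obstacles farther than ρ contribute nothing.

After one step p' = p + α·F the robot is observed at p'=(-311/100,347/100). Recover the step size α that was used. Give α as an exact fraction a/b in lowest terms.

α = 1/4

F_att = 3/2·(g−p) = 3/2·(-4,-10) = (-6.0000,-15.0000)
o1: d²=5 ≤ ρ²=30; F_rep = 39·(1,-2)/5² = (1.5600,-3.1200)
o2: d²=80 > ρ²=30 → inactive
o3: d²=82 > ρ²=30 → inactive
F = F_att + ΣF_rep = (-4.4400,-18.1200)
Δp = p'−p = (-1.1100,-4.5300); α = Δx/Fx = (-111/100) / (-111/25) = 1/4
check: Δy/Fy = (-453/100) / (-453/25) = 1/4 ✓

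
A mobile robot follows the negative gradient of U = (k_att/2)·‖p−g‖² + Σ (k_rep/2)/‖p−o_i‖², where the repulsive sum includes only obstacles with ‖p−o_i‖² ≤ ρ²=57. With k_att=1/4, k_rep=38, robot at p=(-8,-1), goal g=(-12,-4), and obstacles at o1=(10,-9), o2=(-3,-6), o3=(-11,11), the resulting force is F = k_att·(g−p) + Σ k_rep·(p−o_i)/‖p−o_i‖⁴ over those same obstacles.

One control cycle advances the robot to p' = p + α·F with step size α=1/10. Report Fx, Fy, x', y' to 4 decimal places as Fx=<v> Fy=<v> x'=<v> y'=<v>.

Fx=-1.0760 Fy=-0.6740 x'=-8.1076 y'=-1.0674

F_att = 1/4·(g−p) = 1/4·(-4,-3) = (-1.0000,-0.7500)
o1: d²=388 > ρ²=57 → inactive
o2: d²=50 ≤ ρ²=57; F_rep = 38·(-5,5)/50² = (-0.0760,0.0760)
o3: d²=153 > ρ²=57 → inactive
F = F_att + ΣF_rep = (-1.0760,-0.6740)
p' = p + 1/10·F = (-8.1076,-1.0674)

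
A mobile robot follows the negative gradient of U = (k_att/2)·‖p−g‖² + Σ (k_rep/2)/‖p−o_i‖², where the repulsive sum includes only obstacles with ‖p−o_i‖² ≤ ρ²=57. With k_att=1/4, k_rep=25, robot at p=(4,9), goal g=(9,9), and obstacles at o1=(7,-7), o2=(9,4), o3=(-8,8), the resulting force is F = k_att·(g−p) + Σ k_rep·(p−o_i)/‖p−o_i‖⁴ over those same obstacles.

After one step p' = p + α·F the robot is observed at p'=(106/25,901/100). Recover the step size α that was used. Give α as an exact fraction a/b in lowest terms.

α = 1/5

F_att = 1/4·(g−p) = 1/4·(5,0) = (1.2500,0.0000)
o1: d²=265 > ρ²=57 → inactive
o2: d²=50 ≤ ρ²=57; F_rep = 25·(-5,5)/50² = (-0.0500,0.0500)
o3: d²=145 > ρ²=57 → inactive
F = F_att + ΣF_rep = (1.2000,0.0500)
Δp = p'−p = (0.2400,0.0100); α = Δx/Fx = (6/25) / (6/5) = 1/5
check: Δy/Fy = (1/100) / (1/20) = 1/5 ✓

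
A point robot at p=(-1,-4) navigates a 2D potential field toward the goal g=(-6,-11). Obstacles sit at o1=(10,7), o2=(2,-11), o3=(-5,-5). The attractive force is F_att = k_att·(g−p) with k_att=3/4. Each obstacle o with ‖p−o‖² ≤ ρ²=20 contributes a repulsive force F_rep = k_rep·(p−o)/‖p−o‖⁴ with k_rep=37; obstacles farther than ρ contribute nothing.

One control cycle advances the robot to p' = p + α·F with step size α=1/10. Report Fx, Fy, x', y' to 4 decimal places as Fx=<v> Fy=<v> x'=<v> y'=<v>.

F_att = 3/4·(g−p) = 3/4·(-5,-7) = (-3.7500,-5.2500)
o1: d²=242 > ρ²=20 → inactive
o2: d²=58 > ρ²=20 → inactive
o3: d²=17 ≤ ρ²=20; F_rep = 37·(4,1)/17² = (0.5121,0.1280)
F = F_att + ΣF_rep = (-3.2379,-5.1220)
p' = p + 1/10·F = (-1.3238,-4.5122)

Fx=-3.2379 Fy=-5.1220 x'=-1.3238 y'=-4.5122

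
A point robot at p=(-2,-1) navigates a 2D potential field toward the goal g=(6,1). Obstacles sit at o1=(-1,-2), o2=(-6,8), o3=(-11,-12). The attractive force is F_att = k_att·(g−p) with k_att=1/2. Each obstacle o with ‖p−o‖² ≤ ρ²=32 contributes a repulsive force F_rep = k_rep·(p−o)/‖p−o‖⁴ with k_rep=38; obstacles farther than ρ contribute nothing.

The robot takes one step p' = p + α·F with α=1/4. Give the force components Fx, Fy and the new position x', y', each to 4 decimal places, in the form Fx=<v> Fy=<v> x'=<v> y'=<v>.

F_att = 1/2·(g−p) = 1/2·(8,2) = (4.0000,1.0000)
o1: d²=2 ≤ ρ²=32; F_rep = 38·(-1,1)/2² = (-9.5000,9.5000)
o2: d²=97 > ρ²=32 → inactive
o3: d²=202 > ρ²=32 → inactive
F = F_att + ΣF_rep = (-5.5000,10.5000)
p' = p + 1/4·F = (-3.3750,1.6250)

Fx=-5.5000 Fy=10.5000 x'=-3.3750 y'=1.6250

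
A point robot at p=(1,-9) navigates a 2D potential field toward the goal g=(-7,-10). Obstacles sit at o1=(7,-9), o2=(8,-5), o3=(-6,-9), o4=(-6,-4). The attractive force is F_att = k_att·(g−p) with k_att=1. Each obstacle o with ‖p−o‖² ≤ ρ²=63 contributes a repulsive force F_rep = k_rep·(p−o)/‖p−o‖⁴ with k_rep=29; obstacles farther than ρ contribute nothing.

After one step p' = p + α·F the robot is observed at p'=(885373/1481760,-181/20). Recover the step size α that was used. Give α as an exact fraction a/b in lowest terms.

α = 1/20

F_att = 1·(g−p) = 1·(-8,-1) = (-8.0000,-1.0000)
o1: d²=36 ≤ ρ²=63; F_rep = 29·(-6,0)/36² = (-0.1343,0.0000)
o2: d²=65 > ρ²=63 → inactive
o3: d²=49 ≤ ρ²=63; F_rep = 29·(7,0)/49² = (0.0845,0.0000)
o4: d²=74 > ρ²=63 → inactive
F = F_att + ΣF_rep = (-8.0497,-1.0000)
Δp = p'−p = (-0.4025,-0.0500); α = Δx/Fx = (-596387/1481760) / (-596387/74088) = 1/20
check: Δy/Fy = (-1/20) / (-1) = 1/20 ✓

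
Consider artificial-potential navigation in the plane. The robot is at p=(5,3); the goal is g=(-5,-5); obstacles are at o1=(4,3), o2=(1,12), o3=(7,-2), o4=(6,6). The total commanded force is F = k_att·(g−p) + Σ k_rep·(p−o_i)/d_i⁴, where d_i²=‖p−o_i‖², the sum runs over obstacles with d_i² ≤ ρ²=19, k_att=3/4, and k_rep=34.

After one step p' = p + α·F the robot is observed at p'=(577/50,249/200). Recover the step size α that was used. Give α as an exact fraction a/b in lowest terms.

F_att = 3/4·(g−p) = 3/4·(-10,-8) = (-7.5000,-6.0000)
o1: d²=1 ≤ ρ²=19; F_rep = 34·(1,0)/1² = (34.0000,0.0000)
o2: d²=97 > ρ²=19 → inactive
o3: d²=29 > ρ²=19 → inactive
o4: d²=10 ≤ ρ²=19; F_rep = 34·(-1,-3)/10² = (-0.3400,-1.0200)
F = F_att + ΣF_rep = (26.1600,-7.0200)
Δp = p'−p = (6.5400,-1.7550); α = Δx/Fx = (327/50) / (654/25) = 1/4
check: Δy/Fy = (-351/200) / (-351/50) = 1/4 ✓

α = 1/4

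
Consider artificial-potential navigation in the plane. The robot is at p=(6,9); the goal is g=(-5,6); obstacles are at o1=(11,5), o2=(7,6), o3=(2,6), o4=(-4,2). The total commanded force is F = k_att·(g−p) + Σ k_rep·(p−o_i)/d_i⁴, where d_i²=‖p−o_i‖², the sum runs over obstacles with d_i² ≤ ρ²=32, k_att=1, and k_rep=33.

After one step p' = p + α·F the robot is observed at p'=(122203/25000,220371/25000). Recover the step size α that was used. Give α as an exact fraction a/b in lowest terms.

F_att = 1·(g−p) = 1·(-11,-3) = (-11.0000,-3.0000)
o1: d²=41 > ρ²=32 → inactive
o2: d²=10 ≤ ρ²=32; F_rep = 33·(-1,3)/10² = (-0.3300,0.9900)
o3: d²=25 ≤ ρ²=32; F_rep = 33·(4,3)/25² = (0.2112,0.1584)
o4: d²=149 > ρ²=32 → inactive
F = F_att + ΣF_rep = (-11.1188,-1.8516)
Δp = p'−p = (-1.1119,-0.1852); α = Δx/Fx = (-27797/25000) / (-27797/2500) = 1/10
check: Δy/Fy = (-4629/25000) / (-4629/2500) = 1/10 ✓

α = 1/10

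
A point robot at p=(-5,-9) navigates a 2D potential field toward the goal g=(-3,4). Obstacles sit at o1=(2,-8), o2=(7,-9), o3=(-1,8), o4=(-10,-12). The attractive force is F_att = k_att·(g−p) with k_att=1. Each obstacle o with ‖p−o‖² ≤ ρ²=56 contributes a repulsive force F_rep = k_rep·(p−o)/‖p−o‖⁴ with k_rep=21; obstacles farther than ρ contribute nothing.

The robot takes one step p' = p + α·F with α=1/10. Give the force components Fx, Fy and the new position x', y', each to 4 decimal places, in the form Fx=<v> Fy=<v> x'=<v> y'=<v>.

Fx=2.0320 Fy=13.0461 x'=-4.7968 y'=-7.6954

F_att = 1·(g−p) = 1·(2,13) = (2.0000,13.0000)
o1: d²=50 ≤ ρ²=56; F_rep = 21·(-7,-1)/50² = (-0.0588,-0.0084)
o2: d²=144 > ρ²=56 → inactive
o3: d²=305 > ρ²=56 → inactive
o4: d²=34 ≤ ρ²=56; F_rep = 21·(5,3)/34² = (0.0908,0.0545)
F = F_att + ΣF_rep = (2.0320,13.0461)
p' = p + 1/10·F = (-4.7968,-7.6954)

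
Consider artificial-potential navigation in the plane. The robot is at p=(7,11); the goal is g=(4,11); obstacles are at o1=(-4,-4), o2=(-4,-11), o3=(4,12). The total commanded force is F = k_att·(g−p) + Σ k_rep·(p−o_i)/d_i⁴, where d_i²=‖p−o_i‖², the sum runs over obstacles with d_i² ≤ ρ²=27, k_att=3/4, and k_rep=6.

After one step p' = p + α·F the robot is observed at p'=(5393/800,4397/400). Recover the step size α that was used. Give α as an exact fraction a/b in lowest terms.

α = 1/8

F_att = 3/4·(g−p) = 3/4·(-3,0) = (-2.2500,0.0000)
o1: d²=346 > ρ²=27 → inactive
o2: d²=605 > ρ²=27 → inactive
o3: d²=10 ≤ ρ²=27; F_rep = 6·(3,-1)/10² = (0.1800,-0.0600)
F = F_att + ΣF_rep = (-2.0700,-0.0600)
Δp = p'−p = (-0.2587,-0.0075); α = Δx/Fx = (-207/800) / (-207/100) = 1/8
check: Δy/Fy = (-3/400) / (-3/50) = 1/8 ✓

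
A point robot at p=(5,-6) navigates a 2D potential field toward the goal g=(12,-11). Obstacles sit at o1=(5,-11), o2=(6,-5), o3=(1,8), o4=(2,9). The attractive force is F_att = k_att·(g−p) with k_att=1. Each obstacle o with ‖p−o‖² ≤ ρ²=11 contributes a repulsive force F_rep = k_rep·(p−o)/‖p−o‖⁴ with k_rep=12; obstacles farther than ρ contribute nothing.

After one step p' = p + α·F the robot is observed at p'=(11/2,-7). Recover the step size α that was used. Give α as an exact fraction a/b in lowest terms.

α = 1/8

F_att = 1·(g−p) = 1·(7,-5) = (7.0000,-5.0000)
o1: d²=25 > ρ²=11 → inactive
o2: d²=2 ≤ ρ²=11; F_rep = 12·(-1,-1)/2² = (-3.0000,-3.0000)
o3: d²=212 > ρ²=11 → inactive
o4: d²=234 > ρ²=11 → inactive
F = F_att + ΣF_rep = (4.0000,-8.0000)
Δp = p'−p = (0.5000,-1.0000); α = Δx/Fx = (1/2) / (4) = 1/8
check: Δy/Fy = (-1) / (-8) = 1/8 ✓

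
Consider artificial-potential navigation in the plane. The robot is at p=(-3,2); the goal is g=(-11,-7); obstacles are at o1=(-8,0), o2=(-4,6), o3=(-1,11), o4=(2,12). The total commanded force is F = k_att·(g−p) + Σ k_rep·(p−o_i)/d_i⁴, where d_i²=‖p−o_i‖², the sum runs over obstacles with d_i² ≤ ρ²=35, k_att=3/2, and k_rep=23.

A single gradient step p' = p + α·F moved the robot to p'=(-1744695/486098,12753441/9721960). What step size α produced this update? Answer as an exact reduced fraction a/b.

F_att = 3/2·(g−p) = 3/2·(-8,-9) = (-12.0000,-13.5000)
o1: d²=29 ≤ ρ²=35; F_rep = 23·(5,2)/29² = (0.1367,0.0547)
o2: d²=17 ≤ ρ²=35; F_rep = 23·(1,-4)/17² = (0.0796,-0.3183)
o3: d²=85 > ρ²=35 → inactive
o4: d²=125 > ρ²=35 → inactive
F = F_att + ΣF_rep = (-11.7837,-13.7636)
Δp = p'−p = (-0.5892,-0.6882); α = Δx/Fx = (-286401/486098) / (-2864010/243049) = 1/20
check: Δy/Fy = (-6690479/9721960) / (-6690479/486098) = 1/20 ✓

α = 1/20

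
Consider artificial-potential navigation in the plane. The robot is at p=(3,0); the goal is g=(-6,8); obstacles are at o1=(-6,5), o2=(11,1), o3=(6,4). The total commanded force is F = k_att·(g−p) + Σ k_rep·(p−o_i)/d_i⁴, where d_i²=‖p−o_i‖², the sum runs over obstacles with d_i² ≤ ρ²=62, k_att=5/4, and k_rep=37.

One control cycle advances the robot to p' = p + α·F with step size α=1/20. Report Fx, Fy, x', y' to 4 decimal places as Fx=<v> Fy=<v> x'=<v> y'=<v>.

F_att = 5/4·(g−p) = 5/4·(-9,8) = (-11.2500,10.0000)
o1: d²=106 > ρ²=62 → inactive
o2: d²=65 > ρ²=62 → inactive
o3: d²=25 ≤ ρ²=62; F_rep = 37·(-3,-4)/25² = (-0.1776,-0.2368)
F = F_att + ΣF_rep = (-11.4276,9.7632)
p' = p + 1/20·F = (2.4286,0.4882)

Fx=-11.4276 Fy=9.7632 x'=2.4286 y'=0.4882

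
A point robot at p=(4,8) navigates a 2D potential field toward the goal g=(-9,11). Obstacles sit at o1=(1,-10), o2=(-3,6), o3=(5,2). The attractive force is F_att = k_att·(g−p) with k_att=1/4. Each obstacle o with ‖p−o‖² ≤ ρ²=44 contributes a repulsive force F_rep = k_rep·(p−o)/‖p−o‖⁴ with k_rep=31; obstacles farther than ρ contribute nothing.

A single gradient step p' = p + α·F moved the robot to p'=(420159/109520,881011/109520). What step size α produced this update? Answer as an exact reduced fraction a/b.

α = 1/20

F_att = 1/4·(g−p) = 1/4·(-13,3) = (-3.2500,0.7500)
o1: d²=333 > ρ²=44 → inactive
o2: d²=53 > ρ²=44 → inactive
o3: d²=37 ≤ ρ²=44; F_rep = 31·(-1,6)/37² = (-0.0226,0.1359)
F = F_att + ΣF_rep = (-3.2726,0.8859)
Δp = p'−p = (-0.1636,0.0443); α = Δx/Fx = (-17921/109520) / (-17921/5476) = 1/20
check: Δy/Fy = (4851/109520) / (4851/5476) = 1/20 ✓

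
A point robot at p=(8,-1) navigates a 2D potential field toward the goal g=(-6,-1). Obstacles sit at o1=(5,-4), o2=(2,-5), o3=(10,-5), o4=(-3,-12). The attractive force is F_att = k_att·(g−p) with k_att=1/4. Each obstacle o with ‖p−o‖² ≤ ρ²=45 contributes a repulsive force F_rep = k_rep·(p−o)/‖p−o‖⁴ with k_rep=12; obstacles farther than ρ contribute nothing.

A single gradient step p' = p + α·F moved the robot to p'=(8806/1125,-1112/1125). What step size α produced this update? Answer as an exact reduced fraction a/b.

α = 1/20

F_att = 1/4·(g−p) = 1/4·(-14,0) = (-3.5000,0.0000)
o1: d²=18 ≤ ρ²=45; F_rep = 12·(3,3)/18² = (0.1111,0.1111)
o2: d²=52 > ρ²=45 → inactive
o3: d²=20 ≤ ρ²=45; F_rep = 12·(-2,4)/20² = (-0.0600,0.1200)
o4: d²=242 > ρ²=45 → inactive
F = F_att + ΣF_rep = (-3.4489,0.2311)
Δp = p'−p = (-0.1724,0.0116); α = Δx/Fx = (-194/1125) / (-776/225) = 1/20
check: Δy/Fy = (13/1125) / (52/225) = 1/20 ✓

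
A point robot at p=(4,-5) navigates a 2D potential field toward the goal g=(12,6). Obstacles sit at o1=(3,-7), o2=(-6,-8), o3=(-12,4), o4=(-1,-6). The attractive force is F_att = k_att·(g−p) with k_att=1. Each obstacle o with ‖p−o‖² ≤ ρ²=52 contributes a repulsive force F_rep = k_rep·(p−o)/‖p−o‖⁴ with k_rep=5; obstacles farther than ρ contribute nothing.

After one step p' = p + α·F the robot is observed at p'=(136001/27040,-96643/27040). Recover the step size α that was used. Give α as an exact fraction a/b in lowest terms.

F_att = 1·(g−p) = 1·(8,11) = (8.0000,11.0000)
o1: d²=5 ≤ ρ²=52; F_rep = 5·(1,2)/5² = (0.2000,0.4000)
o2: d²=109 > ρ²=52 → inactive
o3: d²=337 > ρ²=52 → inactive
o4: d²=26 ≤ ρ²=52; F_rep = 5·(5,1)/26² = (0.0370,0.0074)
F = F_att + ΣF_rep = (8.2370,11.4074)
Δp = p'−p = (1.0296,1.4259); α = Δx/Fx = (27841/27040) / (27841/3380) = 1/8
check: Δy/Fy = (38557/27040) / (38557/3380) = 1/8 ✓

α = 1/8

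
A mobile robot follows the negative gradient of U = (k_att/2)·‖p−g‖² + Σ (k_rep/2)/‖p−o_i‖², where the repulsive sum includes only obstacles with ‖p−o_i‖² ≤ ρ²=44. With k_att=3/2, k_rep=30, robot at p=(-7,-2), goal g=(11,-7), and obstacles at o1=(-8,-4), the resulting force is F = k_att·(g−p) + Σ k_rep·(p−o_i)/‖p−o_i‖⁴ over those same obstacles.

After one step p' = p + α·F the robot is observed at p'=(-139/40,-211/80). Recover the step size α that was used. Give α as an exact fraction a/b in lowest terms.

α = 1/8

F_att = 3/2·(g−p) = 3/2·(18,-5) = (27.0000,-7.5000)
o1: d²=5 ≤ ρ²=44; F_rep = 30·(1,2)/5² = (1.2000,2.4000)
F = F_att + ΣF_rep = (28.2000,-5.1000)
Δp = p'−p = (3.5250,-0.6375); α = Δx/Fx = (141/40) / (141/5) = 1/8
check: Δy/Fy = (-51/80) / (-51/10) = 1/8 ✓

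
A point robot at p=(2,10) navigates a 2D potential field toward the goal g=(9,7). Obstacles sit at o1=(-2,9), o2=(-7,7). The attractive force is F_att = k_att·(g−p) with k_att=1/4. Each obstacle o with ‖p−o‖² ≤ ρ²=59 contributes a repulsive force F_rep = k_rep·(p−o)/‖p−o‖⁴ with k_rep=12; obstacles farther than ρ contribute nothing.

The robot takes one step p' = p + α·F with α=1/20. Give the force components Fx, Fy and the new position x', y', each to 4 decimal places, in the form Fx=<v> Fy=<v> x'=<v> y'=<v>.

Fx=1.9161 Fy=-0.7085 x'=2.0958 y'=9.9646

F_att = 1/4·(g−p) = 1/4·(7,-3) = (1.7500,-0.7500)
o1: d²=17 ≤ ρ²=59; F_rep = 12·(4,1)/17² = (0.1661,0.0415)
o2: d²=90 > ρ²=59 → inactive
F = F_att + ΣF_rep = (1.9161,-0.7085)
p' = p + 1/20·F = (2.0958,9.9646)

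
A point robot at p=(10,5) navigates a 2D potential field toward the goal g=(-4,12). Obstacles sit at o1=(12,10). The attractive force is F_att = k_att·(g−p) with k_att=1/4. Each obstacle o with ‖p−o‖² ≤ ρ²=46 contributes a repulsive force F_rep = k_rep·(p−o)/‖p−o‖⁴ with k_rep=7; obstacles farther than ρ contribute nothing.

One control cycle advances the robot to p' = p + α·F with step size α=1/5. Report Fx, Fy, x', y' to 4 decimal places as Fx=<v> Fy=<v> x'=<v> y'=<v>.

F_att = 1/4·(g−p) = 1/4·(-14,7) = (-3.5000,1.7500)
o1: d²=29 ≤ ρ²=46; F_rep = 7·(-2,-5)/29² = (-0.0166,-0.0416)
F = F_att + ΣF_rep = (-3.5166,1.7084)
p' = p + 1/5·F = (9.2967,5.3417)

Fx=-3.5166 Fy=1.7084 x'=9.2967 y'=5.3417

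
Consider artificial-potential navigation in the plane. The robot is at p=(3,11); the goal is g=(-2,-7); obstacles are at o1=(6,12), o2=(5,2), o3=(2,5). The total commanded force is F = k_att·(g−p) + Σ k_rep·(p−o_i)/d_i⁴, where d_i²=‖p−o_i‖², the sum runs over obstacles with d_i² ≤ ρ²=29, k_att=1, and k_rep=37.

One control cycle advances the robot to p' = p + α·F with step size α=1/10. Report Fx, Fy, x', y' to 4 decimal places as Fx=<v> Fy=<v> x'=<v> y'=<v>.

F_att = 1·(g−p) = 1·(-5,-18) = (-5.0000,-18.0000)
o1: d²=10 ≤ ρ²=29; F_rep = 37·(-3,-1)/10² = (-1.1100,-0.3700)
o2: d²=85 > ρ²=29 → inactive
o3: d²=37 > ρ²=29 → inactive
F = F_att + ΣF_rep = (-6.1100,-18.3700)
p' = p + 1/10·F = (2.3890,9.1630)

Fx=-6.1100 Fy=-18.3700 x'=2.3890 y'=9.1630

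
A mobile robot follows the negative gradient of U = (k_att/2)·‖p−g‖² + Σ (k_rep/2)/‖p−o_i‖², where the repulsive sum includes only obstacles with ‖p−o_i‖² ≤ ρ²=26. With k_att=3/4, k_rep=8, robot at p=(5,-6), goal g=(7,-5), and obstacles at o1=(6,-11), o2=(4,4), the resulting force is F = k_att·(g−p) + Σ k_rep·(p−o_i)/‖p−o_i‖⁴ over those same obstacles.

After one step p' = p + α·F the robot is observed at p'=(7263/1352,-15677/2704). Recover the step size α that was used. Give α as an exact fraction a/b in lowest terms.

α = 1/4

F_att = 3/4·(g−p) = 3/4·(2,1) = (1.5000,0.7500)
o1: d²=26 ≤ ρ²=26; F_rep = 8·(-1,5)/26² = (-0.0118,0.0592)
o2: d²=101 > ρ²=26 → inactive
F = F_att + ΣF_rep = (1.4882,0.8092)
Δp = p'−p = (0.3720,0.2023); α = Δx/Fx = (503/1352) / (503/338) = 1/4
check: Δy/Fy = (547/2704) / (547/676) = 1/4 ✓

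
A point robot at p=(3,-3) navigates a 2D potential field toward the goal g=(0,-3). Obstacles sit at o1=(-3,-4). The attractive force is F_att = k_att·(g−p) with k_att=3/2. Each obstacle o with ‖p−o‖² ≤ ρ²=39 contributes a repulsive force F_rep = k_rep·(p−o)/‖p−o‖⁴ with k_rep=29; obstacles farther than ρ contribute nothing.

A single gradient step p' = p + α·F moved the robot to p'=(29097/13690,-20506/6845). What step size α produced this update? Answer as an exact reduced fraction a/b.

α = 1/5

F_att = 3/2·(g−p) = 3/2·(-3,0) = (-4.5000,0.0000)
o1: d²=37 ≤ ρ²=39; F_rep = 29·(6,1)/37² = (0.1271,0.0212)
F = F_att + ΣF_rep = (-4.3729,0.0212)
Δp = p'−p = (-0.8746,0.0042); α = Δx/Fx = (-11973/13690) / (-11973/2738) = 1/5
check: Δy/Fy = (29/6845) / (29/1369) = 1/5 ✓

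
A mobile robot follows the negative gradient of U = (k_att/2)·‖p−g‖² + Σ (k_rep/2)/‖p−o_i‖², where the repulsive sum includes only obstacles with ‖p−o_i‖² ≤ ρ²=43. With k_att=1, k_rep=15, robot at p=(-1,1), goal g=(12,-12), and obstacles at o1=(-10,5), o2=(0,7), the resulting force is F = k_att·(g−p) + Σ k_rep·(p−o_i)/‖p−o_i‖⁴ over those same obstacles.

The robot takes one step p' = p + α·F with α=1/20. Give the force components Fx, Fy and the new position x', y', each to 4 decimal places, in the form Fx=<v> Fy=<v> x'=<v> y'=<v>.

F_att = 1·(g−p) = 1·(13,-13) = (13.0000,-13.0000)
o1: d²=97 > ρ²=43 → inactive
o2: d²=37 ≤ ρ²=43; F_rep = 15·(-1,-6)/37² = (-0.0110,-0.0657)
F = F_att + ΣF_rep = (12.9890,-13.0657)
p' = p + 1/20·F = (-0.3505,0.3467)

Fx=12.9890 Fy=-13.0657 x'=-0.3505 y'=0.3467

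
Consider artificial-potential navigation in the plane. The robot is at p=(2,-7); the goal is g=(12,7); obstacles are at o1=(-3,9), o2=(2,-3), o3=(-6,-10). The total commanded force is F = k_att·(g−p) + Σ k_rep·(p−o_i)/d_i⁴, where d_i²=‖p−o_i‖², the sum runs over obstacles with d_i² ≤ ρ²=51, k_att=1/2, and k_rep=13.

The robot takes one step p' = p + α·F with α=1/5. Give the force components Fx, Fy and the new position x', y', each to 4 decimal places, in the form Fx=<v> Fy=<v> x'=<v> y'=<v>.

F_att = 1/2·(g−p) = 1/2·(10,14) = (5.0000,7.0000)
o1: d²=281 > ρ²=51 → inactive
o2: d²=16 ≤ ρ²=51; F_rep = 13·(0,-4)/16² = (0.0000,-0.2031)
o3: d²=73 > ρ²=51 → inactive
F = F_att + ΣF_rep = (5.0000,6.7969)
p' = p + 1/5·F = (3.0000,-5.6406)

Fx=5.0000 Fy=6.7969 x'=3.0000 y'=-5.6406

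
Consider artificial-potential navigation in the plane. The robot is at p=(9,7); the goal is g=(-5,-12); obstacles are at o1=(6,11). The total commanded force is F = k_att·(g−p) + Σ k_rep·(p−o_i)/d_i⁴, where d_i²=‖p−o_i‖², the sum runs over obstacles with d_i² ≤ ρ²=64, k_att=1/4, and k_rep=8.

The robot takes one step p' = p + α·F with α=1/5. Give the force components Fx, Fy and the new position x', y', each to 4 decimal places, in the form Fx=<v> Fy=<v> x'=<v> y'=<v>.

F_att = 1/4·(g−p) = 1/4·(-14,-19) = (-3.5000,-4.7500)
o1: d²=25 ≤ ρ²=64; F_rep = 8·(3,-4)/25² = (0.0384,-0.0512)
F = F_att + ΣF_rep = (-3.4616,-4.8012)
p' = p + 1/5·F = (8.3077,6.0398)

Fx=-3.4616 Fy=-4.8012 x'=8.3077 y'=6.0398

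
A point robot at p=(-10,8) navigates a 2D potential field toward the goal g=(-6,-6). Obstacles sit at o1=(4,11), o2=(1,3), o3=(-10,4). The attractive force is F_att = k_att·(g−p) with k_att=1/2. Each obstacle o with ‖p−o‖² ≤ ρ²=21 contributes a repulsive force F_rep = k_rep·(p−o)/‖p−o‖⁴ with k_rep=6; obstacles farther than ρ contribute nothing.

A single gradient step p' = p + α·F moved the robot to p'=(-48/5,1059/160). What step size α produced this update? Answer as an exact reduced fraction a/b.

α = 1/5

F_att = 1/2·(g−p) = 1/2·(4,-14) = (2.0000,-7.0000)
o1: d²=205 > ρ²=21 → inactive
o2: d²=146 > ρ²=21 → inactive
o3: d²=16 ≤ ρ²=21; F_rep = 6·(0,4)/16² = (0.0000,0.0938)
F = F_att + ΣF_rep = (2.0000,-6.9062)
Δp = p'−p = (0.4000,-1.3813); α = Δx/Fx = (2/5) / (2) = 1/5
check: Δy/Fy = (-221/160) / (-221/32) = 1/5 ✓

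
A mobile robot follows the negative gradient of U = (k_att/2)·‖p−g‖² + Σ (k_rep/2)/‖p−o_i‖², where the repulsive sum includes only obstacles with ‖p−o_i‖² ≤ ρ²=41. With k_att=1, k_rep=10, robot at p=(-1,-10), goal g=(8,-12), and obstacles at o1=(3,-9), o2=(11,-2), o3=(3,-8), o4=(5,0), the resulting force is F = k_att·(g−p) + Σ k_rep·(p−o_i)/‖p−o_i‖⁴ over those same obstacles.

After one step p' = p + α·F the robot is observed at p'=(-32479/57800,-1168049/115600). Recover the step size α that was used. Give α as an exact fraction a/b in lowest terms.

F_att = 1·(g−p) = 1·(9,-2) = (9.0000,-2.0000)
o1: d²=17 ≤ ρ²=41; F_rep = 10·(-4,-1)/17² = (-0.1384,-0.0346)
o2: d²=208 > ρ²=41 → inactive
o3: d²=20 ≤ ρ²=41; F_rep = 10·(-4,-2)/20² = (-0.1000,-0.0500)
o4: d²=136 > ρ²=41 → inactive
F = F_att + ΣF_rep = (8.7616,-2.0846)
Δp = p'−p = (0.4381,-0.1042); α = Δx/Fx = (25321/57800) / (25321/2890) = 1/20
check: Δy/Fy = (-12049/115600) / (-12049/5780) = 1/20 ✓

α = 1/20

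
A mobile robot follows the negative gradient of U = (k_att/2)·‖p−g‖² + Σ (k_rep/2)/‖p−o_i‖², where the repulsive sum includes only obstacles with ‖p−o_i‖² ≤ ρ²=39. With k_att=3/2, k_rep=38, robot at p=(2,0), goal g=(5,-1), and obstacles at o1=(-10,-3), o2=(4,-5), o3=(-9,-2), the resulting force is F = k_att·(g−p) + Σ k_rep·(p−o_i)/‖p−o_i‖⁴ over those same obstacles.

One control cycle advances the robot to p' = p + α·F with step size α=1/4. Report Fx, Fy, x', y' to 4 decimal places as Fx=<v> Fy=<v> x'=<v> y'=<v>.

F_att = 3/2·(g−p) = 3/2·(3,-1) = (4.5000,-1.5000)
o1: d²=153 > ρ²=39 → inactive
o2: d²=29 ≤ ρ²=39; F_rep = 38·(-2,5)/29² = (-0.0904,0.2259)
o3: d²=125 > ρ²=39 → inactive
F = F_att + ΣF_rep = (4.4096,-1.2741)
p' = p + 1/4·F = (3.1024,-0.3185)

Fx=4.4096 Fy=-1.2741 x'=3.1024 y'=-0.3185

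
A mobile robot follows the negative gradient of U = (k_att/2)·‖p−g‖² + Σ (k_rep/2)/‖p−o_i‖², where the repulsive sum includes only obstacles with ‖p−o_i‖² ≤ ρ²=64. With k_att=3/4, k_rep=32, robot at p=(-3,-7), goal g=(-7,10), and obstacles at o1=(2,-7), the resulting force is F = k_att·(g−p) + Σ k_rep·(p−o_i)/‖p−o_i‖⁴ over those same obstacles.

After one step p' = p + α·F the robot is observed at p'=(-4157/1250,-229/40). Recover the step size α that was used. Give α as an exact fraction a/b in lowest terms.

α = 1/10

F_att = 3/4·(g−p) = 3/4·(-4,17) = (-3.0000,12.7500)
o1: d²=25 ≤ ρ²=64; F_rep = 32·(-5,0)/25² = (-0.2560,0.0000)
F = F_att + ΣF_rep = (-3.2560,12.7500)
Δp = p'−p = (-0.3256,1.2750); α = Δx/Fx = (-407/1250) / (-407/125) = 1/10
check: Δy/Fy = (51/40) / (51/4) = 1/10 ✓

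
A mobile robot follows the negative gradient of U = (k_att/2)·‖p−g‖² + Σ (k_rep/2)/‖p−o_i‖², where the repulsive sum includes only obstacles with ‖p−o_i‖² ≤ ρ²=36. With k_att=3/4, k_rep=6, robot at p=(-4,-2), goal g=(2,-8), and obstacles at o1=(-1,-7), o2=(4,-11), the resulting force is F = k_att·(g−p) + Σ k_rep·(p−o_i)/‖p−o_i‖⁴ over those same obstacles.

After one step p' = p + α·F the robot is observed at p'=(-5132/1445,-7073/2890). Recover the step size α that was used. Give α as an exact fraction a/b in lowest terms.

F_att = 3/4·(g−p) = 3/4·(6,-6) = (4.5000,-4.5000)
o1: d²=34 ≤ ρ²=36; F_rep = 6·(-3,5)/34² = (-0.0156,0.0260)
o2: d²=145 > ρ²=36 → inactive
F = F_att + ΣF_rep = (4.4844,-4.4740)
Δp = p'−p = (0.4484,-0.4474); α = Δx/Fx = (648/1445) / (1296/289) = 1/10
check: Δy/Fy = (-1293/2890) / (-1293/289) = 1/10 ✓

α = 1/10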